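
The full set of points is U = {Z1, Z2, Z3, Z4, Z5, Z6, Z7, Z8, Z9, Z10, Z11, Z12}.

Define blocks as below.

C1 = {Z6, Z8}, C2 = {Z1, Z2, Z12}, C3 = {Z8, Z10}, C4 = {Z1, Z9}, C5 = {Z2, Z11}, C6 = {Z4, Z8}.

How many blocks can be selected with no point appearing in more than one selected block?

C4, C5, C6 are pairwise disjoint (C4={Z1,Z9}; C5={Z2,Z11}; C6={Z4,Z8}).
Every remaining block overlaps one of these, and no 4 of the listed blocks are pairwise disjoint, so 3 is the maximum.

3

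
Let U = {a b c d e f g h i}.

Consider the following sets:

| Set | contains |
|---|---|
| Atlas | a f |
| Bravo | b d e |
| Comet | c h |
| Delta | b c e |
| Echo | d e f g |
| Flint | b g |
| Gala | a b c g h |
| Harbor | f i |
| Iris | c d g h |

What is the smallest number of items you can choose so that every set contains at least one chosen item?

T = {b, f, h} meets every set (each contains at least one member of T), and |T| = 3.
The sets Comet, Flint, Harbor are pairwise disjoint, so any hitting set needs a separate item for each — at least 3. Hence 3 is optimal.

3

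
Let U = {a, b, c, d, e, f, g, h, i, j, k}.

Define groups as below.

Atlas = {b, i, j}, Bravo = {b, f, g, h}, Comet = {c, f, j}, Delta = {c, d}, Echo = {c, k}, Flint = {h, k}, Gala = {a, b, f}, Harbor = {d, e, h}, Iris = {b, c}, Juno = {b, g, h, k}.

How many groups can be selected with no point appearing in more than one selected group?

Delta, Flint, Gala are pairwise disjoint (Delta={c,d}; Flint={h,k}; Gala={a,b,f}).
Every remaining group overlaps one of these, and no 4 of the listed groups are pairwise disjoint, so 3 is the maximum.

3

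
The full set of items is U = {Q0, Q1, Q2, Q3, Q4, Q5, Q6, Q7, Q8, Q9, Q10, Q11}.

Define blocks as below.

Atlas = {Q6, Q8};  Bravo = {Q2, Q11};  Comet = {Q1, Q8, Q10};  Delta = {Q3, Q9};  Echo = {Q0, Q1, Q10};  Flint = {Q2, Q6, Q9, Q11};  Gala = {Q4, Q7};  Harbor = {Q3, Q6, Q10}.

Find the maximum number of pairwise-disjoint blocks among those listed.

5

Atlas, Bravo, Delta, Echo, Gala are pairwise disjoint (Atlas={Q6,Q8}; Bravo={Q2,Q11}; Delta={Q3,Q9}; Echo={Q0,Q1,Q10}; Gala={Q4,Q7}).
Every remaining block overlaps one of these, and no 6 of the listed blocks are pairwise disjoint, so 5 is the maximum.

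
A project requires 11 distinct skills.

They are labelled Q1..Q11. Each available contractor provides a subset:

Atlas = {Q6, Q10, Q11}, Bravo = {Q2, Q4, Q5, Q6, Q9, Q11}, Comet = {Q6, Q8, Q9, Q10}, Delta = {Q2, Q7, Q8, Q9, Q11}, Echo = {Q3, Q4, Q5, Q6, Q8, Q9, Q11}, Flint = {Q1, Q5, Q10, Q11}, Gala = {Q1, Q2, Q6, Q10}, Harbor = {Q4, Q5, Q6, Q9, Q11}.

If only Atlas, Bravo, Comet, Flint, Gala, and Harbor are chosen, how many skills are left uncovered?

Union of Atlas, Bravo, Comet, Flint, Gala, Harbor = {Q1, Q2, Q4, Q5, Q6, Q8, Q9, Q10, Q11}.
Not covered: Q3, Q7 — 2 skills.

2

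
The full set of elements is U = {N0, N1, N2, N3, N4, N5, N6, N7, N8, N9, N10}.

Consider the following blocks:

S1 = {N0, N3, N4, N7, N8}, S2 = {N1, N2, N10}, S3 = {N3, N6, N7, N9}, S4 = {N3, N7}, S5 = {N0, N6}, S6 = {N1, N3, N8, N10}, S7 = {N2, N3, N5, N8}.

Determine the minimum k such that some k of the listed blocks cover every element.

4

Take {S1, S2, S3, S7}. Their union is {N0, N1, N2, N3, N4, N5, N6, N7, N8, N9, N10}, which is all 11 elements.
Only S7 contains N5, so S7 is forced; the remaining 7 elements need at least 3 more blocks (each remaining block adds at most 3) — so at least 4 blocks are needed, and 4 is optimal.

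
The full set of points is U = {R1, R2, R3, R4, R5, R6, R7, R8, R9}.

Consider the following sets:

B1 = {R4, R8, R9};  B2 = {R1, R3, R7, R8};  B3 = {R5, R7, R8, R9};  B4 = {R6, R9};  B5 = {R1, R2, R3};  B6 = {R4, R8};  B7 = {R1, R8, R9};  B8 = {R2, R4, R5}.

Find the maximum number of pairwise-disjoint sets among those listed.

3

B2, B4, B8 are pairwise disjoint (B2={R1,R3,R7,R8}; B4={R6,R9}; B8={R2,R4,R5}).
Every remaining set overlaps one of these, and no 4 of the listed sets are pairwise disjoint, so 3 is the maximum.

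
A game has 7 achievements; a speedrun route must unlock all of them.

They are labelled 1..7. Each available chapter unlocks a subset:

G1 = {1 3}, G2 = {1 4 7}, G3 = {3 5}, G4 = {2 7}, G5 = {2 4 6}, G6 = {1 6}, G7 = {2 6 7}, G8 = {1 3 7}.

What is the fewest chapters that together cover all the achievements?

G2 and G3 and G7 together: G2 ∪ G3 ∪ G7 = {1, 2, 3, 4, 5, 6, 7} — every achievement is covered.
Each chapter has at most 3 achievements, and 2·3 = 6 < 7 — so at least 3 chapters are needed, and 3 is optimal.

3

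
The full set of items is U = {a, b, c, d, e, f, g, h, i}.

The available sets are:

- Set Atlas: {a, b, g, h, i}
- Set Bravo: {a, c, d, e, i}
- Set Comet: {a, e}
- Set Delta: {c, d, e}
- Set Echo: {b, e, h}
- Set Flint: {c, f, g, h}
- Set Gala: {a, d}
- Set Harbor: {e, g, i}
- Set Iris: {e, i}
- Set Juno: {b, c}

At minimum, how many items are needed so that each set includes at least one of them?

3

T = {a, c, e} meets every set (each contains at least one member of T), and |T| = 3.
The sets Gala, Iris, Juno are pairwise disjoint, so any hitting set needs a separate item for each — at least 3. Hence 3 is optimal.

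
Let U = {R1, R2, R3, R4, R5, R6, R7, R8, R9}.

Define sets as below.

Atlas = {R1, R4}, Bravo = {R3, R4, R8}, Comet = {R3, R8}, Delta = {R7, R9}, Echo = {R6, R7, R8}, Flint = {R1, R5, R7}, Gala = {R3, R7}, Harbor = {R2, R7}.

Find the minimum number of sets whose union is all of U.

5

Take {Bravo, Delta, Echo, Flint, Harbor}. Their union is {R1, R2, R3, R4, R5, R6, R7, R8, R9}, which is all 9 points.
No 4 of the 8 sets cover everything (all 70 combinations miss at least one point), so 5 is optimal.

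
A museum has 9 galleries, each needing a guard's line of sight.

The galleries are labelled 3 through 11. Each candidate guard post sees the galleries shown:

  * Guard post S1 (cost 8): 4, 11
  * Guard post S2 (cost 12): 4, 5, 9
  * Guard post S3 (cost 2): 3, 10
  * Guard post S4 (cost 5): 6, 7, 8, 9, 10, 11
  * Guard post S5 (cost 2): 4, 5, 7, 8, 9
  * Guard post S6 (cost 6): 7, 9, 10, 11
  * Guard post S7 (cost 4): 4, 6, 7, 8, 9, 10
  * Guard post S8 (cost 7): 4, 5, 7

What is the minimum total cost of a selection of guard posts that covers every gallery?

S3, S4, S5 together cover every gallery (S3 ∪ S4 ∪ S5 = {3, 4, 5, 6, 7, 8, 9, 10, 11}); total cost 2 + 5 + 2 = 9.
No covering selection has total cost below 9.

9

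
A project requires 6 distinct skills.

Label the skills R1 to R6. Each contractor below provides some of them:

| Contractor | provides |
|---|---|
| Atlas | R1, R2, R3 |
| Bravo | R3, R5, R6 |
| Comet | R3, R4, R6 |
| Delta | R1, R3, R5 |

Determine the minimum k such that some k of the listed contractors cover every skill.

Atlas and Comet and Delta together: Atlas ∪ Comet ∪ Delta = {R1, R2, R3, R4, R5, R6} — every skill is covered.
Only Atlas contains R2, so Atlas is forced; the remaining 3 skills need at least 2 more contractors (each remaining contractor adds at most 2) — so at least 3 contractors are needed, and 3 is optimal.

3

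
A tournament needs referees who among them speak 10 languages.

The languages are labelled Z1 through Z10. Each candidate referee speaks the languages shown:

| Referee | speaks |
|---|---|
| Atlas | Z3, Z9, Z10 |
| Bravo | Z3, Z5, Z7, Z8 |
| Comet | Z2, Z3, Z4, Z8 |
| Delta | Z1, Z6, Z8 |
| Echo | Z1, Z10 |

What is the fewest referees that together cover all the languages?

4

Atlas and Bravo and Comet and Delta together: Atlas ∪ Bravo ∪ Comet ∪ Delta = {Z1, Z2, Z3, Z4, Z5, Z6, Z7, Z8, Z9, Z10} — every language is covered.
Only Comet contains Z2, so Comet is forced; the remaining 6 languages need at least 3 more referees (each remaining referee adds at most 2) — so at least 4 referees are needed, and 4 is optimal.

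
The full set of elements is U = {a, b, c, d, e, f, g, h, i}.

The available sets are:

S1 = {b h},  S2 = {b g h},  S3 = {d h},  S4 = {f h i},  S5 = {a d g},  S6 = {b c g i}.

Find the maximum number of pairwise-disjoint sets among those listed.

S4, S5 are pairwise disjoint (S4={f,h,i}; S5={a,d,g}).
Every remaining set overlaps one of these, and no 3 of the listed sets are pairwise disjoint, so 2 is the maximum.

2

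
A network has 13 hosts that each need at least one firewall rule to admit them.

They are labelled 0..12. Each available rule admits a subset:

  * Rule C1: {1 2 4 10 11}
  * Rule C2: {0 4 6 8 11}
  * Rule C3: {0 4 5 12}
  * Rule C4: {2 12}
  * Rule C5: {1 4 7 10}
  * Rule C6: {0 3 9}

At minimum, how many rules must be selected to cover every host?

Take {C2, C3, C4, C5, C6}. Their union is {0, 1, 2, 3, 4, 5, 6, 7, 8, 9, 10, 11, 12}, which is all 13 hosts.
No 4 of the 6 rules cover everything (all 15 combinations miss at least one host), so 5 is optimal.

5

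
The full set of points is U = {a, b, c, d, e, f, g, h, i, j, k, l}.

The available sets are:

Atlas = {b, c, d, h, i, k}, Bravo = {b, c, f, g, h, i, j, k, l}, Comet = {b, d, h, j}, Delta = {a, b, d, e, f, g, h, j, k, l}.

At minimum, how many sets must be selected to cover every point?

Bravo and Delta cover everything between them: the union {a, b, c, d, e, f, g, h, i, j, k, l} is all of U.
No single set has all 12 points (the largest, Delta, has 10), so 2 is optimal.

2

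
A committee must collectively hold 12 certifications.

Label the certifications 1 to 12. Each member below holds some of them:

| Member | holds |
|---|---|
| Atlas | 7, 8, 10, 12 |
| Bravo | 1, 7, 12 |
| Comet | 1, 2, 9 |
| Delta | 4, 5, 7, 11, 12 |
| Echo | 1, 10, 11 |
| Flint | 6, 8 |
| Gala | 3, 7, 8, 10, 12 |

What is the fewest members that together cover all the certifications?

Take {Comet, Delta, Flint, Gala}. Their union is {1, 2, 3, 4, 5, 6, 7, 8, 9, 10, 11, 12}, which is all 12 certifications.
Only Gala contains 3, so Gala is forced; the remaining 7 certifications need at least 3 more members (each remaining member adds at most 3) — so at least 4 members are needed, and 4 is optimal.

4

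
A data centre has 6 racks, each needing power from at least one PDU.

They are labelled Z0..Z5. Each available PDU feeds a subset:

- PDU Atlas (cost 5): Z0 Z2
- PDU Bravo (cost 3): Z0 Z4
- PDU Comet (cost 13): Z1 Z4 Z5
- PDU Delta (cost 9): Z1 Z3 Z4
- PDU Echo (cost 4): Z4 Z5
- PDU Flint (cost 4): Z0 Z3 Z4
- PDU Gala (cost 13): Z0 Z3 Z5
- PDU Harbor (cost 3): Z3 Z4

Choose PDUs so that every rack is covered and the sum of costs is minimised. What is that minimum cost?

18

Atlas, Delta, Echo together cover every rack (Atlas ∪ Delta ∪ Echo = {Z0, Z1, Z2, Z3, Z4, Z5}); total cost 5 + 9 + 4 = 18.
The greedy pick Flint, Echo, Atlas, Delta costs 22; no covering selection beats 18.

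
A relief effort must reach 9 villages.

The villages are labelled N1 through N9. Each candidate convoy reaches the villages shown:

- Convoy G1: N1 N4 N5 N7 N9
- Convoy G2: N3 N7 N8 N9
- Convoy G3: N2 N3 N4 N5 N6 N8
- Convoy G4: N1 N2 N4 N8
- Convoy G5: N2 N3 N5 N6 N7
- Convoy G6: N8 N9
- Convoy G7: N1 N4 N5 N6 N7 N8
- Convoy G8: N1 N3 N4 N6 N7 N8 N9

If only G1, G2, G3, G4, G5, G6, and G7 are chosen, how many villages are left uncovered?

0

Union of G1, G2, G3, G4, G5, G6, G7 = {N1, N2, N3, N4, N5, N6, N7, N8, N9} — that's every village, so 0 are uncovered.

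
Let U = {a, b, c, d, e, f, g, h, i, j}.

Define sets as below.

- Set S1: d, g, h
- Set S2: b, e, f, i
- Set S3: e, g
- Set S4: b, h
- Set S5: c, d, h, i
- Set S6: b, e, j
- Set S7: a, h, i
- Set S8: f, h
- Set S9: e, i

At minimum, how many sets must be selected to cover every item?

5

Take {S1, S5, S6, S7, S8}. Their union is {a, b, c, d, e, f, g, h, i, j}, which is all 10 items.
No 4 of the 9 sets cover everything (all 126 combinations miss at least one item), so 5 is optimal.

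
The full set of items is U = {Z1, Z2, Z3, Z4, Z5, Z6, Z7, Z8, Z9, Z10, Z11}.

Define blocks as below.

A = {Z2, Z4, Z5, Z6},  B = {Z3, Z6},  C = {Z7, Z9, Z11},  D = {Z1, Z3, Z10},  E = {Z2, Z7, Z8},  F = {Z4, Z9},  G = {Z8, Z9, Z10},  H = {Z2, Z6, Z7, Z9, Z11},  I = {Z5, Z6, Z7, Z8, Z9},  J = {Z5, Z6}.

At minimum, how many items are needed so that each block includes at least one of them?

T = {Z1, Z2, Z6, Z9} meets every block (each contains at least one member of T), and |T| = 4.
The blocks D, E, F, J are pairwise disjoint, so any hitting set needs a separate item for each — at least 4. Hence 4 is optimal.

4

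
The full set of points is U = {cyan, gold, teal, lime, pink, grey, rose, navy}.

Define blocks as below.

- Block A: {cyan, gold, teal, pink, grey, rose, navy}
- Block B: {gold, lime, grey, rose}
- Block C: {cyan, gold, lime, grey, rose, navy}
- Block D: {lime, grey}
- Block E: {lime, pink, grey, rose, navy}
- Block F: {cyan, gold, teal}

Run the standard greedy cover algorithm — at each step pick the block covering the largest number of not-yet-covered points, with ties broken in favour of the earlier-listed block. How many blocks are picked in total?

Greedy: pick A (covers 7 new) → pick B (covers 1 new). Total picks: 2.

2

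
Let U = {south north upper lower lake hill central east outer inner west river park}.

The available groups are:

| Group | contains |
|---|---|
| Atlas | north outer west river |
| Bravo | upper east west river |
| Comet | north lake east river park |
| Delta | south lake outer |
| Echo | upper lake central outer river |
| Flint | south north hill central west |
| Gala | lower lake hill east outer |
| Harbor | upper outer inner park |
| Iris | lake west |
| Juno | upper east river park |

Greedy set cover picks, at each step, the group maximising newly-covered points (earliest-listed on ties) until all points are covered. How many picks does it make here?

Greedy: pick Comet (covers 5 new) → pick Flint (covers 4 new) → pick Harbor (covers 3 new) → pick Gala (covers 1 new). Total picks: 4.

4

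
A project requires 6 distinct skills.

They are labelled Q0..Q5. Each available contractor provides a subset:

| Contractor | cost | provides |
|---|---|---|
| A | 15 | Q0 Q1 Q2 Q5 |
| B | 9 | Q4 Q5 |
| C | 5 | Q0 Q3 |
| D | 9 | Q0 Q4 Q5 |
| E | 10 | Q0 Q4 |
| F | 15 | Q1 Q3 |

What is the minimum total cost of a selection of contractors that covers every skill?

29

A, C, D together cover every skill (A ∪ C ∪ D = {Q0, Q1, Q2, Q3, Q4, Q5}); total cost 15 + 5 + 9 = 29.
No covering selection has total cost below 29.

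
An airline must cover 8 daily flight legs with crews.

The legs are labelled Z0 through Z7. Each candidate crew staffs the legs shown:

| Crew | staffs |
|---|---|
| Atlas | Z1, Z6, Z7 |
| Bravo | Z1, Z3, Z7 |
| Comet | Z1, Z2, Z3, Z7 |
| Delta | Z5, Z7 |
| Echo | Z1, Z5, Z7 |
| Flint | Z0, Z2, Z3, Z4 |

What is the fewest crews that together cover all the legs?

3

Take {Atlas, Echo, Flint}. Their union is {Z0, Z1, Z2, Z3, Z4, Z5, Z6, Z7}, which is all 8 legs.
Only Flint contains Z0, so Flint is forced; the remaining 4 legs need at least 2 more crews (each remaining crew adds at most 3) — so at least 3 crews are needed, and 3 is optimal.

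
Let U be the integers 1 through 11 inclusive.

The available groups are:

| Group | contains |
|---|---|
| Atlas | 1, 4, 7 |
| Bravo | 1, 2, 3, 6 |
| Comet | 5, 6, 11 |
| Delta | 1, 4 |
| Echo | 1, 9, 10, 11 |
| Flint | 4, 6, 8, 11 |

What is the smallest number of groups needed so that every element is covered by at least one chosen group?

Atlas and Bravo and Comet and Echo and Flint together: Atlas ∪ Bravo ∪ Comet ∪ Echo ∪ Flint = {1, 2, 3, 4, 5, 6, 7, 8, 9, 10, 11} — every element is covered.
No 4 of the 6 groups cover everything (all 15 combinations miss at least one element), so 5 is optimal.

5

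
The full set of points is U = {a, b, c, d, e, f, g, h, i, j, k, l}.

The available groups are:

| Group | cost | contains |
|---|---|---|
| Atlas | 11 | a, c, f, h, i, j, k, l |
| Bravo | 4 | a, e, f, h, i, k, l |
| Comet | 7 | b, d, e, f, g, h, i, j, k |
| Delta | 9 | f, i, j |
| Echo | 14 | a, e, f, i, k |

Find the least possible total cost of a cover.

18

Atlas, Comet together cover every point (Atlas ∪ Comet = {a, b, c, d, e, f, g, h, i, j, k, l}); total cost 11 + 7 = 18.
The greedy pick Bravo, Comet, Atlas costs 22; no covering selection beats 18.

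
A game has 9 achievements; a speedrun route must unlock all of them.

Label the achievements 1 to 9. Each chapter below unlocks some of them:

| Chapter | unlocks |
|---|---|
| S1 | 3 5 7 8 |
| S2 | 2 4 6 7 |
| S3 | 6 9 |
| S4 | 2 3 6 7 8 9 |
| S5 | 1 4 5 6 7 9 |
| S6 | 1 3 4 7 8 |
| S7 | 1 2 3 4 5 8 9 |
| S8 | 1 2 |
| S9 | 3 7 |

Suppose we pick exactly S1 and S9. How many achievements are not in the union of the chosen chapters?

5

Union of S1, S9 = {3, 5, 7, 8}.
Not covered: 1, 2, 4, 6, 9 — 5 achievements.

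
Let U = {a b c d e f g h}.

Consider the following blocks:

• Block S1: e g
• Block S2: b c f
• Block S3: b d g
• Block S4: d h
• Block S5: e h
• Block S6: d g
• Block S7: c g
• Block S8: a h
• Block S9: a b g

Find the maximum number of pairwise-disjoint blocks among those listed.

S2, S5, S6 are pairwise disjoint (S2={b,c,f}; S5={e,h}; S6={d,g}).
Every remaining block overlaps one of these, and no 4 of the listed blocks are pairwise disjoint, so 3 is the maximum.

3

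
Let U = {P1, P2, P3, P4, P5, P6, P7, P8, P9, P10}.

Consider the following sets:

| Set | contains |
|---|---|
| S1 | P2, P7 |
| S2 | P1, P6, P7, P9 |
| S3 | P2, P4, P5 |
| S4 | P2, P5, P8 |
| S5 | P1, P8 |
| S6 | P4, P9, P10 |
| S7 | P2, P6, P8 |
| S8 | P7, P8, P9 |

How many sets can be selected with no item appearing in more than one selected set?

S1, S5, S6 are pairwise disjoint (S1={P2,P7}; S5={P1,P8}; S6={P4,P9,P10}).
Every remaining set overlaps one of these, and no 4 of the listed sets are pairwise disjoint, so 3 is the maximum.

3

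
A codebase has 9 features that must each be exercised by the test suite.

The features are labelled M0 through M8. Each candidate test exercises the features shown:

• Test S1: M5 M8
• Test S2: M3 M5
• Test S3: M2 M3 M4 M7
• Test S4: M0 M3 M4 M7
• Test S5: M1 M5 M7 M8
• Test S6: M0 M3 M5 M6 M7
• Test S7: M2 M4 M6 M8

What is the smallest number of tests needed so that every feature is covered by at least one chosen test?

Take {S4, S5, S7}. Their union is {M0, M1, M2, M3, M4, M5, M6, M7, M8}, which is all 9 features.
Only S5 contains M1, so S5 is forced; the remaining 5 features need at least 2 more tests (each remaining test adds at most 3) — so at least 3 tests are needed, and 3 is optimal.

3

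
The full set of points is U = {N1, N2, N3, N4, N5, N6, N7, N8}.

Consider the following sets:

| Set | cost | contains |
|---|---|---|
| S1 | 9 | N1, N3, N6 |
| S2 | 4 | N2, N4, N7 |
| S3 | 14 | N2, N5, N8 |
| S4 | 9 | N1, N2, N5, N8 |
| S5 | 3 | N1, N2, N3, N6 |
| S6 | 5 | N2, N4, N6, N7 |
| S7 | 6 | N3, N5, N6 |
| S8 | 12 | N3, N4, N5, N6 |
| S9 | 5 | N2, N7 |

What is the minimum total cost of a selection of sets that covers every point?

S2, S4, S5 together cover every point (S2 ∪ S4 ∪ S5 = {N1, N2, N3, N4, N5, N6, N7, N8}); total cost 4 + 9 + 3 = 16.
No covering selection has total cost below 16.

16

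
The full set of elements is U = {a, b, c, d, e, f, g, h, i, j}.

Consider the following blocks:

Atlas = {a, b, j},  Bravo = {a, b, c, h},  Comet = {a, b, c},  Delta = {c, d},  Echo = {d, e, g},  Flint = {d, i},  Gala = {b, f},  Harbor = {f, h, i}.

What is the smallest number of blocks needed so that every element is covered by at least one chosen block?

Take {Atlas, Delta, Echo, Harbor}. Their union is {a, b, c, d, e, f, g, h, i, j}, which is all 10 elements.
Only Atlas contains j, so Atlas is forced; the remaining 7 elements need at least 3 more blocks (each remaining block adds at most 3) — so at least 4 blocks are needed, and 4 is optimal.

4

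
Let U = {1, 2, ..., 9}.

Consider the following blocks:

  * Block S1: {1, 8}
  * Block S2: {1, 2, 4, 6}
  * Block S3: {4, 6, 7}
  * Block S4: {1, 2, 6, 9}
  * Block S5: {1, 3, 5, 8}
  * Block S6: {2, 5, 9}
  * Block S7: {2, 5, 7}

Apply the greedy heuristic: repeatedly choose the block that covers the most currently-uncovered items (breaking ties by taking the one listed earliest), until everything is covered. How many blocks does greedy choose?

4

Greedy: pick S2 (covers 4 new) → pick S5 (covers 3 new) → pick S3 (covers 1 new) → pick S4 (covers 1 new). Total picks: 4.
(The true minimum cover uses only 3 blocks, so greedy is not optimal here.)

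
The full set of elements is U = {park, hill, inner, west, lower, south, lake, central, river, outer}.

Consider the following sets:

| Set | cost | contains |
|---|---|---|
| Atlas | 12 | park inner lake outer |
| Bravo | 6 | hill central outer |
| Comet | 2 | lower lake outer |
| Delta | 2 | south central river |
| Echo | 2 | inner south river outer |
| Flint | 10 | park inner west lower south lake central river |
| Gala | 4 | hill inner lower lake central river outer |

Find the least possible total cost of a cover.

Flint, Gala together cover every element (Flint ∪ Gala = {park, hill, inner, west, lower, south, lake, central, river, outer}); total cost 10 + 4 = 14.
The greedy pick Echo, Comet, Delta, Gala, Flint costs 20; no covering selection beats 14.

14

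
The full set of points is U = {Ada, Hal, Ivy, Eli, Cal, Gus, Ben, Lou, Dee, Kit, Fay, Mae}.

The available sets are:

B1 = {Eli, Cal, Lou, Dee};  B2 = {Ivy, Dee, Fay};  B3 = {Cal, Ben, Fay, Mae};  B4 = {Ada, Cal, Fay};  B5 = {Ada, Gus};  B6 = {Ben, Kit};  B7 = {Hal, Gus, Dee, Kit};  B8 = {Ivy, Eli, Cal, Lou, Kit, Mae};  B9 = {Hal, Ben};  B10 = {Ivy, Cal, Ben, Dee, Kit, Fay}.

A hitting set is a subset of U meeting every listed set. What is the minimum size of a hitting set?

4

Take H = {Ada, Ben, Dee, Mae}. Each listed set contains at least one of these, so H is a hitting set of size 4.
No choice of 3 points meets every set, so 4 is the minimum.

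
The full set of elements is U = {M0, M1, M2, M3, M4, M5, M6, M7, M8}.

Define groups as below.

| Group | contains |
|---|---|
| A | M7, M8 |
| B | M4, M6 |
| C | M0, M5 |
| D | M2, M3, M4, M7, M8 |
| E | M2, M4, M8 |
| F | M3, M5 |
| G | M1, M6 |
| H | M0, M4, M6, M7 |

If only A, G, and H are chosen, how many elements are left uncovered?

3

Union of A, G, H = {M0, M1, M4, M6, M7, M8}.
Not covered: M2, M3, M5 — 3 elements.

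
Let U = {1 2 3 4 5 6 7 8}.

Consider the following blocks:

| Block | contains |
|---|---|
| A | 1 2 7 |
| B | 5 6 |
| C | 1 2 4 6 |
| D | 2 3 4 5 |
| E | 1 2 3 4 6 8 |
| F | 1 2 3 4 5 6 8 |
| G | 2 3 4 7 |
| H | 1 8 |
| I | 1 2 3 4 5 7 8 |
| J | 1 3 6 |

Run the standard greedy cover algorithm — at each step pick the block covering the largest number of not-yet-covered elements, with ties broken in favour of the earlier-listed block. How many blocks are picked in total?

2

Greedy: pick F (covers 7 new) → pick A (covers 1 new). Total picks: 2.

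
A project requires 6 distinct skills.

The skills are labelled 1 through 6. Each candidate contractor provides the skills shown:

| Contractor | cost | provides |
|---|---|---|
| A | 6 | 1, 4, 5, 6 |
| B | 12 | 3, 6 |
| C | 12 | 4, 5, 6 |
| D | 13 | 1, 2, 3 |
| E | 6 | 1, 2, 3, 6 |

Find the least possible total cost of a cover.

A, E together cover every skill (A ∪ E = {1, 2, 3, 4, 5, 6}); total cost 6 + 6 = 12.
No covering selection has total cost below 12.

12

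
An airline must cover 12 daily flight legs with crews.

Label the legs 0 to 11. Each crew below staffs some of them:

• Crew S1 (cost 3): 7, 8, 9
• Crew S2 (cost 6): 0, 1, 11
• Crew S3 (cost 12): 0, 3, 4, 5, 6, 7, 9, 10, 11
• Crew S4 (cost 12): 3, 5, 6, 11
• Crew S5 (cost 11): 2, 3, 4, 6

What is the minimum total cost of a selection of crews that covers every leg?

32

S1, S2, S3, S5 together cover every leg (S1 ∪ S2 ∪ S3 ∪ S5 = {0, 1, 2, 3, 4, 5, 6, 7, 8, 9, 10, 11}); total cost 3 + 6 + 12 + 11 = 32.
No covering selection has total cost below 32.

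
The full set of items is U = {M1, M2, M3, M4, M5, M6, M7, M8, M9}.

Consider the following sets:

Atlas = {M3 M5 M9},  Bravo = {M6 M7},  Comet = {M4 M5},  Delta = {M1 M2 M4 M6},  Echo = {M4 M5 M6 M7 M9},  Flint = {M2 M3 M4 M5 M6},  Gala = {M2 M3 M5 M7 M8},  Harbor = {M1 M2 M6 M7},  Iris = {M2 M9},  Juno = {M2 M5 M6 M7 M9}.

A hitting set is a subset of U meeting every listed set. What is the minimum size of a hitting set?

3

The 3 items {M2, M5, M6} hit every set.
The sets Bravo, Comet, Iris are pairwise disjoint, so any hitting set needs a separate item for each — at least 3. Hence 3 is optimal.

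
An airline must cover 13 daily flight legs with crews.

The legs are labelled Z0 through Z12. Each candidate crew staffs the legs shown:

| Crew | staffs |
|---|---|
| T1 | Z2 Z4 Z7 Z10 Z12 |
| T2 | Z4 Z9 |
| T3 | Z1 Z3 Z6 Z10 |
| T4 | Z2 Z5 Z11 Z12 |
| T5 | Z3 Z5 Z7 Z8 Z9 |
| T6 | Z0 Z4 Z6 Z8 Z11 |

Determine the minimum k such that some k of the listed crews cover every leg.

4

Take {T1, T3, T5, T6}. Their union is {Z0, Z1, Z2, Z3, Z4, Z5, Z6, Z7, Z8, Z9, Z10, Z11, Z12}, which is all 13 legs.
Only T3 contains Z1, so T3 is forced; the remaining 9 legs need at least 3 more crews (each remaining crew adds at most 4) — so at least 4 crews are needed, and 4 is optimal.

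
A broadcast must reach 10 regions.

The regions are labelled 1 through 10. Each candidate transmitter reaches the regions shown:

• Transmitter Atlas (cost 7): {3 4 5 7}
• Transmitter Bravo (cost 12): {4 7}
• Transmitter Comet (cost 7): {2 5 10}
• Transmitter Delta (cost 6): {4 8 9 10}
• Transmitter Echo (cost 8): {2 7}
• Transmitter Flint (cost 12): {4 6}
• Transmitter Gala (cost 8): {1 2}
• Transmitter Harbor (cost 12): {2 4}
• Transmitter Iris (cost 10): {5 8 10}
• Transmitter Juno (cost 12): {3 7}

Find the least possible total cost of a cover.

Atlas, Delta, Flint, Gala together cover every region (Atlas ∪ Delta ∪ Flint ∪ Gala = {1, 2, 3, 4, 5, 6, 7, 8, 9, 10}); total cost 7 + 6 + 12 + 8 = 33.
No covering selection has total cost below 33.

33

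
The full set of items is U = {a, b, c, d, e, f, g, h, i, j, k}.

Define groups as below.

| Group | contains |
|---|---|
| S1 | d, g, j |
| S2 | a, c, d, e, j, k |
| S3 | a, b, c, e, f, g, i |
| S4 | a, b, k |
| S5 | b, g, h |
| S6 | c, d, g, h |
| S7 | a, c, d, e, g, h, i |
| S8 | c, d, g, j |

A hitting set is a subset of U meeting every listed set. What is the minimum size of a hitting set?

2

T = {b, d} meets every group (each contains at least one member of T), and |T| = 2.
The groups S1, S4 are pairwise disjoint, so any hitting set needs a separate item for each — at least 2. Hence 2 is optimal.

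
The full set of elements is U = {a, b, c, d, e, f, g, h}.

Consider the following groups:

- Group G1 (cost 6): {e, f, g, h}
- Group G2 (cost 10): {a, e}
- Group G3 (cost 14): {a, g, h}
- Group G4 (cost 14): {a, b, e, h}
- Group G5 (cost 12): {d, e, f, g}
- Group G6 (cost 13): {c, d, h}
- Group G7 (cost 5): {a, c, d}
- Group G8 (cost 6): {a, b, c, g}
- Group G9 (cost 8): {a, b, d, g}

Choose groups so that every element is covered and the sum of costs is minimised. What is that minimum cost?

G1, G7, G8 together cover every element (G1 ∪ G7 ∪ G8 = {a, b, c, d, e, f, g, h}); total cost 6 + 5 + 6 = 17.
No covering selection has total cost below 17.

17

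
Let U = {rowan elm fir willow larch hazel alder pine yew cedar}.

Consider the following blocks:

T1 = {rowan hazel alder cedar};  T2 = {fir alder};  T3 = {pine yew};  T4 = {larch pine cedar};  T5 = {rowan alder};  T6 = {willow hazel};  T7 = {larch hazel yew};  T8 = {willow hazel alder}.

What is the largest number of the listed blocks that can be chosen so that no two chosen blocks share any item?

T2, T4, T6 are pairwise disjoint (T2={fir,alder}; T4={larch,pine,cedar}; T6={willow,hazel}).
Every remaining block overlaps one of these, and no 4 of the listed blocks are pairwise disjoint, so 3 is the maximum.

3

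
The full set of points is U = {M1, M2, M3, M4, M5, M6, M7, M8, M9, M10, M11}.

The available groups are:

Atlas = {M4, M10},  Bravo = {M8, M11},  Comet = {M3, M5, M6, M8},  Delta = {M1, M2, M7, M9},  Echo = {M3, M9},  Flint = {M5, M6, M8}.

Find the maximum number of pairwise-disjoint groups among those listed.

Atlas, Echo, Flint are pairwise disjoint (Atlas={M4,M10}; Echo={M3,M9}; Flint={M5,M6,M8}).
Every remaining group overlaps one of these, and no 4 of the listed groups are pairwise disjoint, so 3 is the maximum.

3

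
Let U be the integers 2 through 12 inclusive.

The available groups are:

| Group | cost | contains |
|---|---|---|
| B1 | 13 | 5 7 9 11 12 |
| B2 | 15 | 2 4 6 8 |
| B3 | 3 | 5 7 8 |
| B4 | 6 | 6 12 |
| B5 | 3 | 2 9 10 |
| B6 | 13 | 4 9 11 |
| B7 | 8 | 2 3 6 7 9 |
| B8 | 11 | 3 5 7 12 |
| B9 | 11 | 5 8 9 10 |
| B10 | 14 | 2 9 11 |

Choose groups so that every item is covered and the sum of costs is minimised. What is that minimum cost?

33

B3, B4, B5, B6, B7 together cover every item (B3 ∪ B4 ∪ B5 ∪ B6 ∪ B7 = {2, 3, 4, 5, 6, 7, 8, 9, 10, 11, 12}); total cost 3 + 6 + 3 + 13 + 8 = 33.
No covering selection has total cost below 33.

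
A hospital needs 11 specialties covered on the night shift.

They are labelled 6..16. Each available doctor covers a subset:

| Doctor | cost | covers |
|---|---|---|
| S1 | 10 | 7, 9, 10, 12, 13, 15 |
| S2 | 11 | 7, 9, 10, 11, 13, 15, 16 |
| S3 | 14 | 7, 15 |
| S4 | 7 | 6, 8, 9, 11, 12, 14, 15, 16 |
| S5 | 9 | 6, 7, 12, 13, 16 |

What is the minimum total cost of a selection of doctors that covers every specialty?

S1, S4 together cover every specialty (S1 ∪ S4 = {6, 7, 8, 9, 10, 11, 12, 13, 14, 15, 16}); total cost 10 + 7 = 17.
No covering selection has total cost below 17.

17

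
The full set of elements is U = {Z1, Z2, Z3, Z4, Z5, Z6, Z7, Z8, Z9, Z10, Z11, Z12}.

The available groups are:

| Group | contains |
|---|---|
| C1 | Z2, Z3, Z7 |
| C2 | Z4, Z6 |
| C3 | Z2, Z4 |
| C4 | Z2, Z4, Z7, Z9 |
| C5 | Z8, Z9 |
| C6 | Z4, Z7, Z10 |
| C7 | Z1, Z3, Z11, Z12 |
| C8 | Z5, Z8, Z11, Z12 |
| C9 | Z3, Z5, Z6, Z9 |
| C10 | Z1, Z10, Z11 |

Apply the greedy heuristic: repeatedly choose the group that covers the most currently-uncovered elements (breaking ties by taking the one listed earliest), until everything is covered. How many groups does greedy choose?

Greedy: pick C4 (covers 4 new) → pick C7 (covers 4 new) → pick C8 (covers 2 new) → pick C2 (covers 1 new) → pick C6 (covers 1 new). Total picks: 5.
(The true minimum cover uses only 4 groups, so greedy is not optimal here.)

5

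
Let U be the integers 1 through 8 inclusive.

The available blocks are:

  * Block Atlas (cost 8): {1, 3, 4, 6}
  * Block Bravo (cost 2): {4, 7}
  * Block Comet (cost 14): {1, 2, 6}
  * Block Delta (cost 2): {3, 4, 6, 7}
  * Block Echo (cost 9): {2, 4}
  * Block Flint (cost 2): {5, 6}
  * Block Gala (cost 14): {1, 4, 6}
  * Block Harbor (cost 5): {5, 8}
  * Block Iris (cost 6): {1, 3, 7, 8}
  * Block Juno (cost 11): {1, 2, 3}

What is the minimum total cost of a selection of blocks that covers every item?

Echo, Flint, Iris together cover every item (Echo ∪ Flint ∪ Iris = {1, 2, 3, 4, 5, 6, 7, 8}); total cost 9 + 2 + 6 = 17.
The greedy pick Delta, Flint, Iris, Echo costs 19; no covering selection beats 17.

17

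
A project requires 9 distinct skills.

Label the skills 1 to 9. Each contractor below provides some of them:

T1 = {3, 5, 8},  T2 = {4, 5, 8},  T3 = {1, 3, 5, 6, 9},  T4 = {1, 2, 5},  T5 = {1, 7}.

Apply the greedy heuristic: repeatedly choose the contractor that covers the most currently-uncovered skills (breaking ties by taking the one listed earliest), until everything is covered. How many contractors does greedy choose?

Greedy: pick T3 (covers 5 new) → pick T2 (covers 2 new) → pick T4 (covers 1 new) → pick T5 (covers 1 new). Total picks: 4.

4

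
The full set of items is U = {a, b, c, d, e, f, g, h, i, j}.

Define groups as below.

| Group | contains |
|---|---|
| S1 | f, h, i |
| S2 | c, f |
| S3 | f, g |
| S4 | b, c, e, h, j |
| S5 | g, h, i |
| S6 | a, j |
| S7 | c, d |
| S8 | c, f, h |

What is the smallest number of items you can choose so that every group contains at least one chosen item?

4

The 4 items {c, f, h, j} hit every group.
No choice of 3 items meets every group, so 4 is the minimum.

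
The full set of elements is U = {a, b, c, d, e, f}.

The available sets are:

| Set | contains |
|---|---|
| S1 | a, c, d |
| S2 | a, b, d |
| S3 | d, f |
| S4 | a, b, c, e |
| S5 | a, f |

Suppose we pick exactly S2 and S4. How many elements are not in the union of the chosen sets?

Union of S2, S4 = {a, b, c, d, e}.
Not covered: f — 1 element.

1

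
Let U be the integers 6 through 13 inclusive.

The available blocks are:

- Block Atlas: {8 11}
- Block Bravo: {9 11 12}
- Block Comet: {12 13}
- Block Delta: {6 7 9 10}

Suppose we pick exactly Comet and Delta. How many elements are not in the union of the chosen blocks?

Union of Comet, Delta = {6, 7, 9, 10, 12, 13}.
Not covered: 8, 11 — 2 elements.

2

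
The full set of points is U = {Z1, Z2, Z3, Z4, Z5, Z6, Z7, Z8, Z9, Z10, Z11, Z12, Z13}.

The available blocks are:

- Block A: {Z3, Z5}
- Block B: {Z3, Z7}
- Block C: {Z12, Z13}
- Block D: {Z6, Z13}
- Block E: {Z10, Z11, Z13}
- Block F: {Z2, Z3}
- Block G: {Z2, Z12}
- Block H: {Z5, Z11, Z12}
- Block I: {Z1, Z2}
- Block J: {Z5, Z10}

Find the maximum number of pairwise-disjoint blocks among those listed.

B, D, G, J are pairwise disjoint (B={Z3,Z7}; D={Z6,Z13}; G={Z2,Z12}; J={Z5,Z10}).
Every remaining block overlaps one of these, and no 5 of the listed blocks are pairwise disjoint, so 4 is the maximum.

4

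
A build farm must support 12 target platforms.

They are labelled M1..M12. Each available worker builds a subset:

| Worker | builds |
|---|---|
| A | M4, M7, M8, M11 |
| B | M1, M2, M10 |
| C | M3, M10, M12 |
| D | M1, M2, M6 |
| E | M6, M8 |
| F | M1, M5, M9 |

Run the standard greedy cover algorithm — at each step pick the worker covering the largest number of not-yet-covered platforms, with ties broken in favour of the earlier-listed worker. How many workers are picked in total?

5

Greedy: pick A (covers 4 new) → pick B (covers 3 new) → pick C (covers 2 new) → pick F (covers 2 new) → pick D (covers 1 new). Total picks: 5.
(The true minimum cover uses only 4 workers, so greedy is not optimal here.)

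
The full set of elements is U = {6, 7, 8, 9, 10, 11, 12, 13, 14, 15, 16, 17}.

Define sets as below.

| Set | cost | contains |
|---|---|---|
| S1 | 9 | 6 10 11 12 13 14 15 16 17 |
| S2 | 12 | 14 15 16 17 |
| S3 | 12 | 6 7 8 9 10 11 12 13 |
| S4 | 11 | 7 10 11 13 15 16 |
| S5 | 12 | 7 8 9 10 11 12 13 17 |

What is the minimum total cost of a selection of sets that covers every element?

21

S1, S3 together cover every element (S1 ∪ S3 = {6, 7, 8, 9, 10, 11, 12, 13, 14, 15, 16, 17}); total cost 9 + 12 = 21.
No covering selection has total cost below 21.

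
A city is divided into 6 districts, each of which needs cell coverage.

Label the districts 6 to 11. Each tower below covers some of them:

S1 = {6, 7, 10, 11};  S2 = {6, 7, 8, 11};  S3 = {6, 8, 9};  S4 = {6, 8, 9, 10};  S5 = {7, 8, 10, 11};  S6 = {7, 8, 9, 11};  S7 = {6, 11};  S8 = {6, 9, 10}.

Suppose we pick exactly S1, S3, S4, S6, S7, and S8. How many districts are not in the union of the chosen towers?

0

Union of S1, S3, S4, S6, S7, S8 = {6, 7, 8, 9, 10, 11} — that's every district, so 0 are uncovered.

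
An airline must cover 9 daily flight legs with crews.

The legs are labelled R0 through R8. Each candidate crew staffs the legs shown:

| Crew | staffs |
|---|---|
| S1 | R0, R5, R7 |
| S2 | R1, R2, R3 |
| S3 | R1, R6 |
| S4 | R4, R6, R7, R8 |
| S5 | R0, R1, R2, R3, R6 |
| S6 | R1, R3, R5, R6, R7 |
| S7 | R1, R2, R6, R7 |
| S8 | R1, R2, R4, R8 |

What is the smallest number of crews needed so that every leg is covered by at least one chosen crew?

Take {S1, S2, S4}. Their union is {R0, R1, R2, R3, R4, R5, R6, R7, R8}, which is all 9 legs.
No 2 of the 8 crews cover everything (all 28 combinations miss at least one leg), so 3 is optimal.

3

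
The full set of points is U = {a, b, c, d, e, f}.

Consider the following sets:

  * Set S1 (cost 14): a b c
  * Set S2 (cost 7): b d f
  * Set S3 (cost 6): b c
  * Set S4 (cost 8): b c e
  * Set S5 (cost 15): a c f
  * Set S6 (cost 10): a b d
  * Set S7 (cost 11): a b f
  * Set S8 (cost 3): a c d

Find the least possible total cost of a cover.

18

S2, S4, S8 together cover every point (S2 ∪ S4 ∪ S8 = {a, b, c, d, e, f}); total cost 7 + 8 + 3 = 18.
No covering selection has total cost below 18.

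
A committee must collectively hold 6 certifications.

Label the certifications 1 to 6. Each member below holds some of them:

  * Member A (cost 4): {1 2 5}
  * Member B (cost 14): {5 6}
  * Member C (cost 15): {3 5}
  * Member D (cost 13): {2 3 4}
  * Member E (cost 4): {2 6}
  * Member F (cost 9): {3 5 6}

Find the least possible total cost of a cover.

A, D, E together cover every certification (A ∪ D ∪ E = {1, 2, 3, 4, 5, 6}); total cost 4 + 13 + 4 = 21.
No covering selection has total cost below 21.

21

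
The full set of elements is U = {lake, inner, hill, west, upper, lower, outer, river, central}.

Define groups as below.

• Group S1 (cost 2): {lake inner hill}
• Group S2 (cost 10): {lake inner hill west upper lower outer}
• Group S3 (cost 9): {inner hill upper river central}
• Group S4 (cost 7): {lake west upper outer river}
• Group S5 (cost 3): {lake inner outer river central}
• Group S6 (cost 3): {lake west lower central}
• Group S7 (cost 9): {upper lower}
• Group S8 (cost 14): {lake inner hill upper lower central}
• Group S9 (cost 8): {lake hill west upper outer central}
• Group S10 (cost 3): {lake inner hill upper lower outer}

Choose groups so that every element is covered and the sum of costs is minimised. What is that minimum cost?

S5, S6, S10 together cover every element (S5 ∪ S6 ∪ S10 = {lake, inner, hill, west, upper, lower, outer, river, central}); total cost 3 + 3 + 3 = 9.
No covering selection has total cost below 9.

9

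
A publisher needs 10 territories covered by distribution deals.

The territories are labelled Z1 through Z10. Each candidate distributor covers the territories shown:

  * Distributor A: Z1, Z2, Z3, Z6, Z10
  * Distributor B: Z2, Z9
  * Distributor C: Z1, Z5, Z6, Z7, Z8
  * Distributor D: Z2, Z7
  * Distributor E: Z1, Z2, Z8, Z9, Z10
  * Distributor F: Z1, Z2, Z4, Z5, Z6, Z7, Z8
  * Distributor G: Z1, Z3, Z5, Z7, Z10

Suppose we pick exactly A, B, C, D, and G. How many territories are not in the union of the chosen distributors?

Union of A, B, C, D, G = {Z1, Z2, Z3, Z5, Z6, Z7, Z8, Z9, Z10}.
Not covered: Z4 — 1 territory.

1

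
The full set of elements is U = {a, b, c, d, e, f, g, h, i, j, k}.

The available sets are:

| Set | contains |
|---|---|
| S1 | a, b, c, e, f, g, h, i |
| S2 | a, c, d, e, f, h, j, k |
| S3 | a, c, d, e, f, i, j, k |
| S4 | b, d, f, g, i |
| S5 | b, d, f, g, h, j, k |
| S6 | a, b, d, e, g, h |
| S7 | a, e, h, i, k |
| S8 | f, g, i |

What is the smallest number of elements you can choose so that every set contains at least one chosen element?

2

T = {d, i} meets every set (each contains at least one member of T), and |T| = 2.
No single element lies in every set, so at least 2 are needed and 2 is optimal.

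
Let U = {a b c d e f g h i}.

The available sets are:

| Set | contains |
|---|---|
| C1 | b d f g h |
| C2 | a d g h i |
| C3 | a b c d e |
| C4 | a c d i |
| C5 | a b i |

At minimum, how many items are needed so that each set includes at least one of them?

The 2 items {a, b} hit every set.
No single item lies in every set, so at least 2 are needed and 2 is optimal.

2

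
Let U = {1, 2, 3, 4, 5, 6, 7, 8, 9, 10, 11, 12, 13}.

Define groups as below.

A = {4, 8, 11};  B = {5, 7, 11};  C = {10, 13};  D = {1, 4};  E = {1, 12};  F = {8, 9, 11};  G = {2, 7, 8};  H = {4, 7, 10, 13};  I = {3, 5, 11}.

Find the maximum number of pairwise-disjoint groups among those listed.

4

C, E, G, I are pairwise disjoint (C={10,13}; E={1,12}; G={2,7,8}; I={3,5,11}).
Every remaining group overlaps one of these, and no 5 of the listed groups are pairwise disjoint, so 4 is the maximum.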